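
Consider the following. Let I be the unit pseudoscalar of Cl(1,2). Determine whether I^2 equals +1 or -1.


The pseudoscalar I = e1...e_n (product of all n generators) of Cl(p,q) satisfies I^2 = (-1)^(q + n(n-1)/2).
p = 1, q = 2, n = p + q = 3
n(n-1)/2 = 3 * 2 / 2 = 3
Exponent = q + n(n-1)/2 = 2 + 3 = 5
I^2 = (-1)^5 = -1


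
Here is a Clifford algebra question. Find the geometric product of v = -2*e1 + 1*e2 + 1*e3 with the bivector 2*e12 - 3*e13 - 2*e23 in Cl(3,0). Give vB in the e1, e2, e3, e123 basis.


vB has grade-1 (vector) and grade-3 (trivector) parts: vB = (v _| B) + (v ^ B).
Vector part <vB>_1:
  e1: -v2*b12 - v3*b13 = -(1)*(2) - (1)*(-3) = 1
  e2: v1*b12 - v3*b23 = (-2)*(2) - (1)*(-2) = -2
  e3: v1*b13 + v2*b23 = (-2)*(-3) + (1)*(-2) = 4
Trivector part <vB>_3:
  e123: v1*b23 - v2*b13 + v3*b12 = (-2)*(-2) - (1)*(-3) + (1)*(2) = 9
vB = 1*e1 - 2*e2 + 4*e3 + 9*e123


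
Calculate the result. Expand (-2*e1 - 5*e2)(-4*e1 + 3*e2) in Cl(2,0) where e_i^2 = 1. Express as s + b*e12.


Expand: (-2*e1 - 5*e2)(-4*e1 + 3*e2)
= (-2)*(-4)*e1e1 + (-2)*3*e1e2 + (-5)*(-4)*e2e1 + (-5)*3*e2e2
Using e1^2 = e2^2 = 1, e2e1 = -e1e2:
Scalar part s = (-2)*(-4) + (-5)*3 = 8 + (-15) = -7
Bivector part b = (-2)*3 - (-5)*(-4) = -6 - 20 = -26
uv = -7 - 26*e12


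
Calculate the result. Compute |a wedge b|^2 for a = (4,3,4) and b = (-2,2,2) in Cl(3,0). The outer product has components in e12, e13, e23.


a wedge b = (a1*b2 - a2*b1)*e12 + (a1*b3 - a3*b1)*e13 + (a2*b3 - a3*b2)*e23
e12 coeff: 4*2 - 3*(-2) = 8 - (-6) = 14
e13 coeff: 4*2 - 4*(-2) = 8 - (-8) = 16
e23 coeff: 3*2 - 4*2 = 6 - 8 = -2
|a wedge b|^2 = 14^2 + 16^2 + (-2)^2
= 196 + 256 + 4
= 456


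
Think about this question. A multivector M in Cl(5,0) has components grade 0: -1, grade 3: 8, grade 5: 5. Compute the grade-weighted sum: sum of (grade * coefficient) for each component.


Grade-weighted sum = sum of grade_k * coefficient_k
0*(-1) = 0
3*8 = 24
5*5 = 25
Total = 0 + 24 + 25 = 49


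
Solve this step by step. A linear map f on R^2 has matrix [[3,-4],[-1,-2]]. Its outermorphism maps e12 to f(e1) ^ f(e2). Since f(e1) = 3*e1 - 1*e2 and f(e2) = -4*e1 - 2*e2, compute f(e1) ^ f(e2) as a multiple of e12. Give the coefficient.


The outermorphism of a linear map f sends e1^e2 to f(e1)^f(e2).
f(e1) = 3*e1 - 1*e2
f(e2) = -4*e1 - 2*e2
f(e1) ^ f(e2) = (3*e1 - 1*e2) ^ (-4*e1 - 2*e2)
= 3*(-2)*e12 + (-1)*(-4)*e21
= (-6 - 4)*e12
= -10*e12
Coefficient = -10


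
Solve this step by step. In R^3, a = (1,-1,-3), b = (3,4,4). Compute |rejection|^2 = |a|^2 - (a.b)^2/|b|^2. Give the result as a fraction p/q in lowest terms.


|a|^2 = 1^2 + (-1)^2 + (-3)^2 = 11
|b|^2 = 3^2 + 4^2 + 4^2 = 41
a . b = 1*3 + (-1)*4 + (-3)*4 = -13
(a.b)^2 = (-13)^2 = 169
|rej|^2 = 11 - 169/41
= (451 - 169)/41
= 282/41
In lowest terms: 282/41


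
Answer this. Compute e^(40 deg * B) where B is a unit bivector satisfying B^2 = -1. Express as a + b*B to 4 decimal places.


For a unit bivector B with B^2 = -1, the exponential series gives
e^(theta*B) = cos(theta) + sin(theta)*B (the GA analogue of Euler's formula).
theta = 40 degrees = 0.698132 rad
cos(40 deg) = 0.7660
sin(40 deg) = 0.6428
exp(theta*B) = 0.7660 + 0.6428*B


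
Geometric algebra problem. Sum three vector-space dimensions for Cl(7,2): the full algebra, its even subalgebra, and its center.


n = 7 + 2 = 9
Total dim = 2^9 = 512
Even subalgebra dim = 2^8 = 256
n is odd, so center dim = 2
Sum = 512 + 256 + 2 = 770


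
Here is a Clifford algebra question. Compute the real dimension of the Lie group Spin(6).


Spin(n) double-covers SO(n); both have Lie algebra so(n) of dimension n(n-1)/2.
n = 6
n(n-1) = 6 * 5 = 30
dim Spin(6) = 30/2 = 15


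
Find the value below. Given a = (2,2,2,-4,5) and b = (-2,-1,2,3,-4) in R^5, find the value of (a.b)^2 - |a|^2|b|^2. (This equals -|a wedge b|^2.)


a . b = 2*(-2) + 2*(-1) + 2*2 + (-4)*3 + 5*(-4)
= -4 + (-2) + 4 + (-12) + (-20) = -34
|a|^2 = 2^2 + 2^2 + 2^2 + (-4)^2 + 5^2 = 53
|b|^2 = (-2)^2 + (-1)^2 + 2^2 + 3^2 + (-4)^2 = 34
(a.b)^2 = (-34)^2 = 1156
|a|^2 * |b|^2 = 53 * 34 = 1802
Result = 1156 - 1802 = -646


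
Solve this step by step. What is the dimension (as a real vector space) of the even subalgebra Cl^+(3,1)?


Even subalgebra dimension = 2^(n-1)
n = 3 + 1 = 4
2^(4 - 1) = 2^3 = 8
Verification: sum of C(4,k) for even k = 1 + 6 + 1 = 8
Result = 8


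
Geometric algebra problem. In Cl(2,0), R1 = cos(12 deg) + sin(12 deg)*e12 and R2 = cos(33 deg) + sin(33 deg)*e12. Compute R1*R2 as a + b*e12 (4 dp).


Same-plane rotors commute and their half-angles add:
R1*R2 = cos(a1 + a2) + sin(a1 + a2)*e12.
a1 + a2 = 12 + 33 = 45 deg
cos(45 deg) = 0.7071
sin(45 deg) = 0.7071
R1*R2 = 0.7071 + 0.7071*e12


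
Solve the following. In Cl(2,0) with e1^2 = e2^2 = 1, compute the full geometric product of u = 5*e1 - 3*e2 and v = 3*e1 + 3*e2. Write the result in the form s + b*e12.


Expand: (5*e1 - 3*e2)(3*e1 + 3*e2)
= 5*3*e1e1 + 5*3*e1e2 + (-3)*3*e2e1 + (-3)*3*e2e2
Using e1^2 = e2^2 = 1, e2e1 = -e1e2:
Scalar part s = 5*3 + (-3)*3 = 15 + (-9) = 6
Bivector part b = 5*3 - (-3)*3 = 15 - (-9) = 24
uv = 6 + 24*e12


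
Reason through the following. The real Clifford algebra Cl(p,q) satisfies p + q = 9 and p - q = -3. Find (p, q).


We need p + q = 9 and p - q = -3.
Adding: 2p = 9 + (-3) = 6, so p = 3.
Then q = 9 - 3 = 6.
(p, q) = (3, 6)


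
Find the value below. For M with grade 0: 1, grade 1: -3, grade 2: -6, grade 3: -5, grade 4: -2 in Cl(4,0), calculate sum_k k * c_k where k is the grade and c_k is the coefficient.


Grade-weighted sum = sum of grade_k * coefficient_k
0*1 = 0
1*(-3) = -3
2*(-6) = -12
3*(-5) = -15
4*(-2) = -8
Total = 0 + (-3) + (-12) + (-15) + (-8) = -38


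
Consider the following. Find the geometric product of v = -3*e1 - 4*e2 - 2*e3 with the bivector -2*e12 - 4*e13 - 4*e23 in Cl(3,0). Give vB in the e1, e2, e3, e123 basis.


vB has grade-1 (vector) and grade-3 (trivector) parts: vB = (v _| B) + (v ^ B).
Vector part <vB>_1:
  e1: -v2*b12 - v3*b13 = -(-4)*(-2) - (-2)*(-4) = -16
  e2: v1*b12 - v3*b23 = (-3)*(-2) - (-2)*(-4) = -2
  e3: v1*b13 + v2*b23 = (-3)*(-4) + (-4)*(-4) = 28
Trivector part <vB>_3:
  e123: v1*b23 - v2*b13 + v3*b12 = (-3)*(-4) - (-4)*(-4) + (-2)*(-2) = 0
vB = -16*e1 - 2*e2 + 28*e3 + 0*e123


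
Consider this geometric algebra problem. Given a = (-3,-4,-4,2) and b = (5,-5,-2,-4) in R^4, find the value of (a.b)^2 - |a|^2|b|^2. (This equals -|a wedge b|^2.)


a . b = (-3)*5 + (-4)*(-5) + (-4)*(-2) + 2*(-4)
= -15 + 20 + 8 + (-8) = 5
|a|^2 = (-3)^2 + (-4)^2 + (-4)^2 + 2^2 = 45
|b|^2 = 5^2 + (-5)^2 + (-2)^2 + (-4)^2 = 70
(a.b)^2 = 5^2 = 25
|a|^2 * |b|^2 = 45 * 70 = 3150
Result = 25 - 3150 = -3125


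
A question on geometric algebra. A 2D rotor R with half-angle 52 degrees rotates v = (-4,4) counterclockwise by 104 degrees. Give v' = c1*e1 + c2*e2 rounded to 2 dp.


Rotor R = cos(52deg) - sin(52deg)*e12
Rotation angle theta = 2 * 52 = 104 degrees
v' = R*v*~R rotates v by theta.
cos(104deg) = -0.2419, sin(104deg) = 0.9703
v'_1 = -4*cos(104deg) - 4*sin(104deg)
= -4*(-0.2419) - 4*0.9703
= -2.91
v'_2 = -4*sin(104deg) + 4*cos(104deg)
= -4*0.9703 + 4*(-0.2419)
= -4.85
v' = -2.91*e1 - 4.85*e2


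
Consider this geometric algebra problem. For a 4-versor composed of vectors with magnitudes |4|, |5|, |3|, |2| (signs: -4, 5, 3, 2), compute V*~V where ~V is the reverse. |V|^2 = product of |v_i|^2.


Each vector v_i has |v_i|^2 = s_i^2
Squared scales: (-4)^2 = 16, 5^2 = 25, 3^2 = 9, 2^2 = 4
|V|^2 = 16 * 25 * 9 * 4
= 14400


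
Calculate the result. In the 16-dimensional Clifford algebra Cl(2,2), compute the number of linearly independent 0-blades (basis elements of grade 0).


Number of grade-k basis blades in Cl(p,q) with n = p + q is C(n, k).
n = 2 + 2 = 4
C(4, 0) = 4! / (0! * 4!)
= 24 / (1 * 24)
= 1


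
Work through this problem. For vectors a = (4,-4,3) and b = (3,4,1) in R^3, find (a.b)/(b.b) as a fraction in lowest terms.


Projection coefficient = (a . b) / (b . b)
a . b = 4*3 + (-4)*4 + 3*1
= 12 + (-16) + 3 = -1
b . b = 3^2 + 4^2 + 1^2
= 9 + 16 + 1 = 26
Coefficient = -1/26
In lowest terms: -1/26


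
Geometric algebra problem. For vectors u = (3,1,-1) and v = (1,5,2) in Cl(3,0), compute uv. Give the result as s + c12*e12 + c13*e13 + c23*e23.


In Cl(3,0): e_i^2 = 1, e_ie_j = -e_je_i for i != j.
Scalar part = u . v = 3*1 + 1*5 + (-1)*2
= 3 + 5 + (-2) = 6
e12 coeff = 3*5 - 1*1 = 15 - 1 = 14
e13 coeff = 3*2 - (-1)*1 = 6 - (-1) = 7
e23 coeff = 1*2 - (-1)*5 = 2 - (-5) = 7
uv = 6 + 14*e12 + 7*e13 + 7*e23


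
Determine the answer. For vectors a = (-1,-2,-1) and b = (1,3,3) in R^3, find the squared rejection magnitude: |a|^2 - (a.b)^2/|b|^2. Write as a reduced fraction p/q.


|a|^2 = (-1)^2 + (-2)^2 + (-1)^2 = 6
|b|^2 = 1^2 + 3^2 + 3^2 = 19
a . b = (-1)*1 + (-2)*3 + (-1)*3 = -10
(a.b)^2 = (-10)^2 = 100
|rej|^2 = 6 - 100/19
= (114 - 100)/19
= 14/19
In lowest terms: 14/19


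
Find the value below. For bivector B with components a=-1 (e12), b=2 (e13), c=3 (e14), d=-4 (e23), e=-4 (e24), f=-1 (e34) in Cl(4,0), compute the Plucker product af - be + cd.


Plucker relation: af - be + cd
a*f = (-1)*(-1) = 1
b*e = 2*(-4) = -8
c*d = 3*(-4) = -12
af - be + cd = 1 - (-8) + (-12)
= -3


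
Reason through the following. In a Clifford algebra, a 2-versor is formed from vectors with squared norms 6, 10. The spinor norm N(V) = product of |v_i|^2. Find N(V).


Spinor norm N(V) = |v1|^2 * |v2|^2 * ... * |v2|^2
= 6 * 10
Running product: 6, 60
N(V) = 60


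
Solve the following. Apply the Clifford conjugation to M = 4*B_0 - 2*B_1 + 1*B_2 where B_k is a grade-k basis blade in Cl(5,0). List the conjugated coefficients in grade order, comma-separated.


Clifford conjugate sign for grade k: (-1)^(k(k+1)/2)
Grade 0: (-1)^(0*1/2) = (-1)^0 = 1, coeff 4 -> 4
Grade 1: (-1)^(1*2/2) = (-1)^1 = -1, coeff -2 -> 2
Grade 2: (-1)^(2*3/2) = (-1)^3 = -1, coeff 1 -> -1
Conjugated coefficients: 4, 2, -1


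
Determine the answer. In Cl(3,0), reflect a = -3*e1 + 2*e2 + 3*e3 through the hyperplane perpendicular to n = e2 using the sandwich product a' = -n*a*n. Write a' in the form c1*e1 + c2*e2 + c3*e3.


Reflection formula: a' = -n*a*n, with n = e2 (unit vector, n^2 = 1).
For reflection through hyperplane perp to e2:
The component along e2 flips sign, others stay.
a = (-3, 2, 3)
a' = (-3, -2, 3)
a' = -3*e1 - 2*e2 + 3*e3


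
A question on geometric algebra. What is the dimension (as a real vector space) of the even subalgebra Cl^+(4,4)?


Even subalgebra dimension = 2^(n-1)
n = 4 + 4 = 8
2^(8 - 1) = 2^7 = 128
Verification: sum of C(8,k) for even k = 1 + 28 + 70 + 28 + 1 = 128
Result = 128


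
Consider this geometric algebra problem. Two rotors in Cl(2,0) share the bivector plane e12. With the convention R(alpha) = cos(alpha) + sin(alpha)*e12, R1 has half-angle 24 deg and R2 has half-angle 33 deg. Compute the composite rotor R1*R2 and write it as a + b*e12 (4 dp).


Same-plane rotors commute and their half-angles add:
R1*R2 = cos(a1 + a2) + sin(a1 + a2)*e12.
a1 + a2 = 24 + 33 = 57 deg
cos(57 deg) = 0.5446
sin(57 deg) = 0.8387
R1*R2 = 0.5446 + 0.8387*e12


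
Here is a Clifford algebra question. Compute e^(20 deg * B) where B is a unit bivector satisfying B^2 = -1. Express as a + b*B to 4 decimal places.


For a unit bivector B with B^2 = -1, the exponential series gives
e^(theta*B) = cos(theta) + sin(theta)*B (the GA analogue of Euler's formula).
theta = 20 degrees = 0.349066 rad
cos(20 deg) = 0.9397
sin(20 deg) = 0.3420
exp(theta*B) = 0.9397 + 0.3420*B


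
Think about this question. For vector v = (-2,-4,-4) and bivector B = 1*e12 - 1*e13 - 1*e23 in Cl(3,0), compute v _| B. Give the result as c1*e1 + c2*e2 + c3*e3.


Left contraction v _| B = <vB>_1 (grade-1 part of the geometric product vB).
Using e1_|e12 = e2, e2_|e12 = -e1, e1_|e13 = e3, e3_|e13 = -e1, e2_|e23 = e3, e3_|e23 = -e2:
e1 coeff: -v2*b12 - v3*b13 = -(-4)*(1) - (-4)*(-1) = 0
e2 coeff: v1*b12 - v3*b23 = (-2)*(1) - (-4)*(-1) = -6
e3 coeff: v1*b13 + v2*b23 = (-2)*(-1) + (-4)*(-1) = 6
v _| B = 0*e1 - 6*e2 + 6*e3


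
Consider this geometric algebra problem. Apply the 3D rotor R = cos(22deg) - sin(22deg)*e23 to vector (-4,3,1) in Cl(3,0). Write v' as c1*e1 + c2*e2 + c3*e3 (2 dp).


Rotor R = cos(22deg) - sin(22deg)*e23
Rotation angle theta = 2 * 22 = 44 degrees in the e23 plane (e2 -> e3).
The component perpendicular to the plane (e1) is invariant: v'_1 = v1 = -4.00
cos(44deg) = 0.7193, sin(44deg) = 0.6947
v'_2 = v2*cos(theta) - v3*sin(theta) = 3*0.7193 - 1*0.6947 = 1.46
v'_3 = v2*sin(theta) + v3*cos(theta) = 3*0.6947 + 1*0.7193 = 2.80
v' = -4.00*e1 + 1.46*e2 + 2.80*e3


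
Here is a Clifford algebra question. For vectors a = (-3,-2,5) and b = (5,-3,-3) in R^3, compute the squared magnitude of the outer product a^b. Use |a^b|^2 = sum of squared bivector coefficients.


a wedge b = (a1*b2 - a2*b1)*e12 + (a1*b3 - a3*b1)*e13 + (a2*b3 - a3*b2)*e23
e12 coeff: (-3)*(-3) - (-2)*5 = 9 - (-10) = 19
e13 coeff: (-3)*(-3) - 5*5 = 9 - 25 = -16
e23 coeff: (-2)*(-3) - 5*(-3) = 6 - (-15) = 21
|a wedge b|^2 = 19^2 + (-16)^2 + 21^2
= 361 + 256 + 441
= 1058


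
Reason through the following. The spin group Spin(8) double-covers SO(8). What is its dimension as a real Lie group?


Spin(n) double-covers SO(n); both have Lie algebra so(n) of dimension n(n-1)/2.
n = 8
n(n-1) = 8 * 7 = 56
dim Spin(8) = 56/2 = 28


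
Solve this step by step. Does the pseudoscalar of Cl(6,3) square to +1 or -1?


The pseudoscalar I = e1...e_n (product of all n generators) of Cl(p,q) satisfies I^2 = (-1)^(q + n(n-1)/2).
p = 6, q = 3, n = p + q = 9
n(n-1)/2 = 9 * 8 / 2 = 36
Exponent = q + n(n-1)/2 = 3 + 36 = 39
I^2 = (-1)^39 = -1


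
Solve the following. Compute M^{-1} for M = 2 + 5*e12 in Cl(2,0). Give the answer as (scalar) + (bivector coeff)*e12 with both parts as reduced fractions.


M = 2 + 5*e12, where e12^2 = -1.
Since M commutes with its reverse ~M = a - b*e12, M * ~M = a^2 - b^2*e12^2 = a^2 + b^2.
So M^{-1} = ~M / (a^2 + b^2) = (a - b*e12)/(a^2 + b^2).
a^2 + b^2 = 4 + 25 = 29
Scalar part = 2/29 = 2/29
Bivector coeff = -5/29 = -5/29
M^{-1} = 2/29 - 5/29*e12


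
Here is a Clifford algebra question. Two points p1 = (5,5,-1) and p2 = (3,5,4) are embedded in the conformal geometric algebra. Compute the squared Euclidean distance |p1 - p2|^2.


p1 - p2 = (2, 0, -5)
|p1 - p2|^2 = 2^2 + 0^2 + (-5)^2
= 4 + 0 + 25
= 29


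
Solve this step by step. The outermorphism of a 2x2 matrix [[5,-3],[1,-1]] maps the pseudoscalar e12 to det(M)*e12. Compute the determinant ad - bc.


The outermorphism of a linear map f sends e1^e2 to f(e1)^f(e2).
f(e1) = 5*e1 + 1*e2
f(e2) = -3*e1 - 1*e2
f(e1) ^ f(e2) = (5*e1 + 1*e2) ^ (-3*e1 - 1*e2)
= 5*(-1)*e12 + 1*(-3)*e21
= (-5 - (-3))*e12
= -2*e12
Coefficient = -2


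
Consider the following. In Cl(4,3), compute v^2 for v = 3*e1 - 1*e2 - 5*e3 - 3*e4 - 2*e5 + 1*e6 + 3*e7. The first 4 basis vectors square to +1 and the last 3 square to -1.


v^2 = sum of c_i^2 * e_i^2
Positive signature terms (e_i^2 = +1): 3^2 + (-1)^2 + (-5)^2 + (-3)^2 = 44
Negative signature terms (e_j^2 = -1): (-2)^2 + 1^2 + 3^2 = 14
v^2 = 44 - 14 = 30


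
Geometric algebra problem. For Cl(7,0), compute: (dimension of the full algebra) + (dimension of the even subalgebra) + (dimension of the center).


n = 7 + 0 = 7
Total dim = 2^7 = 128
Even subalgebra dim = 2^6 = 64
n is odd, so center dim = 2
Sum = 128 + 64 + 2 = 194


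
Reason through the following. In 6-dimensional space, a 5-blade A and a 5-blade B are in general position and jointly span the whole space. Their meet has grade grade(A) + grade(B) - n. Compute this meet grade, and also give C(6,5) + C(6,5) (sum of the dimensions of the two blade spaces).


Meet grade = grade(A) + grade(B) - n
= 5 + 5 - 6 = 4
C(6,5) = 6
C(6,5) = 6
dim_A + dim_B = 6 + 6 = 12


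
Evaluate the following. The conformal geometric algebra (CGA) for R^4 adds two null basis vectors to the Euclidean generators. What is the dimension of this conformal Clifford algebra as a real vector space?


The conformal model of R^4 uses Cl(5,1): the 4 Euclidean generators plus two extra orthogonal generators e+ (e+^2 = +1) and e- (e-^2 = -1), from which the null vectors e0, einf are built.
Number of generators m = 4 + 2 = 6.
dim Cl(p,q) = 2^m = 2^6 = 64


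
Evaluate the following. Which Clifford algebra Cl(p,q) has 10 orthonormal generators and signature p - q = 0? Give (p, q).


We need p + q = 10 and p - q = 0.
Adding: 2p = 10 + 0 = 10, so p = 5.
Then q = 10 - 5 = 5.
(p, q) = (5, 5)


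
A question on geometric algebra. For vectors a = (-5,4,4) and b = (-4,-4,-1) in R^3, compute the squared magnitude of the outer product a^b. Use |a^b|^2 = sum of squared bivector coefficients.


a wedge b = (a1*b2 - a2*b1)*e12 + (a1*b3 - a3*b1)*e13 + (a2*b3 - a3*b2)*e23
e12 coeff: (-5)*(-4) - 4*(-4) = 20 - (-16) = 36
e13 coeff: (-5)*(-1) - 4*(-4) = 5 - (-16) = 21
e23 coeff: 4*(-1) - 4*(-4) = -4 - (-16) = 12
|a wedge b|^2 = 36^2 + 21^2 + 12^2
= 1296 + 441 + 144
= 1881


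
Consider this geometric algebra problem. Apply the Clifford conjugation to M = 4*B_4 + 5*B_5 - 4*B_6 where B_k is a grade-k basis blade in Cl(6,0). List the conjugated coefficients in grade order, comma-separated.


Clifford conjugate sign for grade k: (-1)^(k(k+1)/2)
Grade 4: (-1)^(4*5/2) = (-1)^10 = 1, coeff 4 -> 4
Grade 5: (-1)^(5*6/2) = (-1)^15 = -1, coeff 5 -> -5
Grade 6: (-1)^(6*7/2) = (-1)^21 = -1, coeff -4 -> 4
Conjugated coefficients: 4, -5, 4


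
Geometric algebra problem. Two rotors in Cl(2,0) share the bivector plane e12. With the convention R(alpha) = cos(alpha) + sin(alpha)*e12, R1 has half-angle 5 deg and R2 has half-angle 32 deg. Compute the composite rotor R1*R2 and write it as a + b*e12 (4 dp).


Same-plane rotors commute and their half-angles add:
R1*R2 = cos(a1 + a2) + sin(a1 + a2)*e12.
a1 + a2 = 5 + 32 = 37 deg
cos(37 deg) = 0.7986
sin(37 deg) = 0.6018
R1*R2 = 0.7986 + 0.6018*e12


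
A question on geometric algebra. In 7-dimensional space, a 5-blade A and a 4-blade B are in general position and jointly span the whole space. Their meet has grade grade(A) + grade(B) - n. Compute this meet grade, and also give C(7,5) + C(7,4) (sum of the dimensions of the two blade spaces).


Meet grade = grade(A) + grade(B) - n
= 5 + 4 - 7 = 2
C(7,5) = 21
C(7,4) = 35
dim_A + dim_B = 21 + 35 = 56


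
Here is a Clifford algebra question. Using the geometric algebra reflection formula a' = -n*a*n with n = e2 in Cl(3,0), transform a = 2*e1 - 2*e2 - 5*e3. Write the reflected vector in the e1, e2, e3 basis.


Reflection formula: a' = -n*a*n, with n = e2 (unit vector, n^2 = 1).
For reflection through hyperplane perp to e2:
The component along e2 flips sign, others stay.
a = (2, -2, -5)
a' = (2, 2, -5)
a' = 2*e1 + 2*e2 - 5*e3


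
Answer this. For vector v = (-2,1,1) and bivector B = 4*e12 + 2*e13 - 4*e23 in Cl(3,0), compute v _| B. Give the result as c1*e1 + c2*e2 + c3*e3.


Left contraction v _| B = <vB>_1 (grade-1 part of the geometric product vB).
Using e1_|e12 = e2, e2_|e12 = -e1, e1_|e13 = e3, e3_|e13 = -e1, e2_|e23 = e3, e3_|e23 = -e2:
e1 coeff: -v2*b12 - v3*b13 = -(1)*(4) - (1)*(2) = -6
e2 coeff: v1*b12 - v3*b23 = (-2)*(4) - (1)*(-4) = -4
e3 coeff: v1*b13 + v2*b23 = (-2)*(2) + (1)*(-4) = -8
v _| B = -6*e1 - 4*e2 - 8*e3


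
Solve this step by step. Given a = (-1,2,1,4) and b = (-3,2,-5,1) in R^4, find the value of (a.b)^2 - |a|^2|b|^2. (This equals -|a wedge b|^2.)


a . b = (-1)*(-3) + 2*2 + 1*(-5) + 4*1
= 3 + 4 + (-5) + 4 = 6
|a|^2 = (-1)^2 + 2^2 + 1^2 + 4^2 = 22
|b|^2 = (-3)^2 + 2^2 + (-5)^2 + 1^2 = 39
(a.b)^2 = 6^2 = 36
|a|^2 * |b|^2 = 22 * 39 = 858
Result = 36 - 858 = -822


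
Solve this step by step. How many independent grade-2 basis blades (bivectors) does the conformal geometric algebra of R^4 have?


The conformal model of R^4 uses Cl(5,1) with m = 4 + 2 = 6 generators.
Number of grade-2 blades = C(m, 2) = C(6, 2)
= 6*5/2 = 15


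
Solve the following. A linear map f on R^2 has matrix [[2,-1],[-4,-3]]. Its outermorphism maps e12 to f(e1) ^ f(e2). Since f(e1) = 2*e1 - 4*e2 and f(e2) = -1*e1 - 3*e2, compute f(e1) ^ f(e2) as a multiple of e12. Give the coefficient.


The outermorphism of a linear map f sends e1^e2 to f(e1)^f(e2).
f(e1) = 2*e1 - 4*e2
f(e2) = -1*e1 - 3*e2
f(e1) ^ f(e2) = (2*e1 - 4*e2) ^ (-1*e1 - 3*e2)
= 2*(-3)*e12 + (-4)*(-1)*e21
= (-6 - 4)*e12
= -10*e12
Coefficient = -10


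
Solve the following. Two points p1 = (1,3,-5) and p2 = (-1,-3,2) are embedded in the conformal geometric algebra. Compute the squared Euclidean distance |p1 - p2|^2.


p1 - p2 = (2, 6, -7)
|p1 - p2|^2 = 2^2 + 6^2 + (-7)^2
= 4 + 36 + 49
= 89


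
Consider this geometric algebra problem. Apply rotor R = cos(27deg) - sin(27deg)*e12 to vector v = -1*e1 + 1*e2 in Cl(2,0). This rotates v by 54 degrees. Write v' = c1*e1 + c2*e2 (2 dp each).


Rotor R = cos(27deg) - sin(27deg)*e12
Rotation angle theta = 2 * 27 = 54 degrees
v' = R*v*~R rotates v by theta.
cos(54deg) = 0.5878, sin(54deg) = 0.8090
v'_1 = -1*cos(54deg) - 1*sin(54deg)
= -1*0.5878 - 1*0.8090
= -1.40
v'_2 = -1*sin(54deg) + 1*cos(54deg)
= -1*0.8090 + 1*0.5878
= -0.22
v' = -1.40*e1 - 0.22*e2


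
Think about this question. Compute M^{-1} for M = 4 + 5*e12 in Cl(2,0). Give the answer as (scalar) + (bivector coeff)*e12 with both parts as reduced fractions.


M = 4 + 5*e12, where e12^2 = -1.
Since M commutes with its reverse ~M = a - b*e12, M * ~M = a^2 - b^2*e12^2 = a^2 + b^2.
So M^{-1} = ~M / (a^2 + b^2) = (a - b*e12)/(a^2 + b^2).
a^2 + b^2 = 16 + 25 = 41
Scalar part = 4/41 = 4/41
Bivector coeff = -5/41 = -5/41
M^{-1} = 4/41 - 5/41*e12


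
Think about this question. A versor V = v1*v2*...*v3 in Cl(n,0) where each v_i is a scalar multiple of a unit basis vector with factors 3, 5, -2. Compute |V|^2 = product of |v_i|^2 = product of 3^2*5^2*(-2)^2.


Each vector v_i has |v_i|^2 = s_i^2
Squared scales: 3^2 = 9, 5^2 = 25, (-2)^2 = 4
|V|^2 = 9 * 25 * 4
= 900


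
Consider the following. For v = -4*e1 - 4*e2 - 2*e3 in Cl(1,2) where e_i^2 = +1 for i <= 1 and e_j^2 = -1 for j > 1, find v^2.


v^2 = sum of c_i^2 * e_i^2
Positive signature terms (e_i^2 = +1): (-4)^2 = 16
Negative signature terms (e_j^2 = -1): (-4)^2 + (-2)^2 = 20
v^2 = 16 - 20 = -4


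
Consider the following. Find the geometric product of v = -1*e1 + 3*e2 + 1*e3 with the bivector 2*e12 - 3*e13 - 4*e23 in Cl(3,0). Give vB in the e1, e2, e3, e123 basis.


vB has grade-1 (vector) and grade-3 (trivector) parts: vB = (v _| B) + (v ^ B).
Vector part <vB>_1:
  e1: -v2*b12 - v3*b13 = -(3)*(2) - (1)*(-3) = -3
  e2: v1*b12 - v3*b23 = (-1)*(2) - (1)*(-4) = 2
  e3: v1*b13 + v2*b23 = (-1)*(-3) + (3)*(-4) = -9
Trivector part <vB>_3:
  e123: v1*b23 - v2*b13 + v3*b12 = (-1)*(-4) - (3)*(-3) + (1)*(2) = 15
vB = -3*e1 + 2*e2 - 9*e3 + 15*e123


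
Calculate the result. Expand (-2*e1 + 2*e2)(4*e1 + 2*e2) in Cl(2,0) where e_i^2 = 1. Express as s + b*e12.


Expand: (-2*e1 + 2*e2)(4*e1 + 2*e2)
= (-2)*4*e1e1 + (-2)*2*e1e2 + 2*4*e2e1 + 2*2*e2e2
Using e1^2 = e2^2 = 1, e2e1 = -e1e2:
Scalar part s = (-2)*4 + 2*2 = -8 + 4 = -4
Bivector part b = (-2)*2 - 2*4 = -4 - 8 = -12
uv = -4 - 12*e12


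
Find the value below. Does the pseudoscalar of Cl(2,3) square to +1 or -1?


The pseudoscalar I = e1...e_n (product of all n generators) of Cl(p,q) satisfies I^2 = (-1)^(q + n(n-1)/2).
p = 2, q = 3, n = p + q = 5
n(n-1)/2 = 5 * 4 / 2 = 10
Exponent = q + n(n-1)/2 = 3 + 10 = 13
I^2 = (-1)^13 = -1


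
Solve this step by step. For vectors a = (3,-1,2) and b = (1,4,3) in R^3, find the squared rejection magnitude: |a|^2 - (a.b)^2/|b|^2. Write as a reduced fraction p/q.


|a|^2 = 3^2 + (-1)^2 + 2^2 = 14
|b|^2 = 1^2 + 4^2 + 3^2 = 26
a . b = 3*1 + (-1)*4 + 2*3 = 5
(a.b)^2 = 5^2 = 25
|rej|^2 = 14 - 25/26
= (364 - 25)/26
= 339/26
In lowest terms: 339/26


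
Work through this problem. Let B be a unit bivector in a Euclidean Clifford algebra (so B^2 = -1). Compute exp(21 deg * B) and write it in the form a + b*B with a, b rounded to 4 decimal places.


For a unit bivector B with B^2 = -1, the exponential series gives
e^(theta*B) = cos(theta) + sin(theta)*B (the GA analogue of Euler's formula).
theta = 21 degrees = 0.366519 rad
cos(21 deg) = 0.9336
sin(21 deg) = 0.3584
exp(theta*B) = 0.9336 + 0.3584*B


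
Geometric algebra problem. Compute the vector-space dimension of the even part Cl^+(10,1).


Even subalgebra dimension = 2^(n-1)
n = 10 + 1 = 11
2^(11 - 1) = 2^10 = 1024
Verification: sum of C(11,k) for even k = 1 + 55 + 330 + 462 + 165 + 11 = 1024
Result = 1024


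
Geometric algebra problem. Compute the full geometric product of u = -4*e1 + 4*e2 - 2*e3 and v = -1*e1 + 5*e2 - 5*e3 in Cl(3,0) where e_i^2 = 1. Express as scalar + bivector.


In Cl(3,0): e_i^2 = 1, e_ie_j = -e_je_i for i != j.
Scalar part = u . v = (-4)*(-1) + 4*5 + (-2)*(-5)
= 4 + 20 + 10 = 34
e12 coeff = (-4)*5 - 4*(-1) = -20 - (-4) = -16
e13 coeff = (-4)*(-5) - (-2)*(-1) = 20 - 2 = 18
e23 coeff = 4*(-5) - (-2)*5 = -20 - (-10) = -10
uv = 34 - 16*e12 + 18*e13 - 10*e23


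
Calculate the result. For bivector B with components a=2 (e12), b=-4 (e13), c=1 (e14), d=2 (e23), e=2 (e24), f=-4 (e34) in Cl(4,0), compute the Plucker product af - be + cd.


Plucker relation: af - be + cd
a*f = 2*(-4) = -8
b*e = (-4)*2 = -8
c*d = 1*2 = 2
af - be + cd = -8 - (-8) + 2
= 2


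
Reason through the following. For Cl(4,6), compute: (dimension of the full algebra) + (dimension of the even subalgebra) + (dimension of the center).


n = 4 + 6 = 10
Total dim = 2^10 = 1024
Even subalgebra dim = 2^9 = 512
n is even, so center dim = 1
Sum = 1024 + 512 + 1 = 1537


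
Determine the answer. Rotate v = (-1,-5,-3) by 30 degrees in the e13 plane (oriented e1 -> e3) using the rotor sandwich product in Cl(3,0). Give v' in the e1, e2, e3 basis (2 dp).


Rotor R = cos(15deg) - sin(15deg)*e13
Rotation angle theta = 2 * 15 = 30 degrees in the e13 plane (e1 -> e3).
The component perpendicular to the plane (e2) is invariant: v'_2 = v2 = -5.00
cos(30deg) = 0.8660, sin(30deg) = 0.5000
v'_1 = v1*cos(theta) - v3*sin(theta) = -1*0.8660 - (-3)*0.5000 = 0.63
v'_3 = v1*sin(theta) + v3*cos(theta) = -1*0.5000 + (-3)*0.8660 = -3.10
v' = 0.63*e1 - 5.00*e2 - 3.10*e3


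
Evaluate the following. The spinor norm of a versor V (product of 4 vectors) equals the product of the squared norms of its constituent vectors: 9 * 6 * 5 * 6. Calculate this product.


Spinor norm N(V) = |v1|^2 * |v2|^2 * ... * |v4|^2
= 9 * 6 * 5 * 6
Running product: 9, 54, 270, 1620
N(V) = 1620


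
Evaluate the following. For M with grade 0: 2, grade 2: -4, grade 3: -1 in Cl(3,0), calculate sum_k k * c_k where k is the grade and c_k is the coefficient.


Grade-weighted sum = sum of grade_k * coefficient_k
0*2 = 0
2*(-4) = -8
3*(-1) = -3
Total = 0 + (-8) + (-3) = -11


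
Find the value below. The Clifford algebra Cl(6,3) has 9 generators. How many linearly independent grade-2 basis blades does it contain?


Number of grade-k basis blades in Cl(p,q) with n = p + q is C(n, k).
n = 6 + 3 = 9
C(9, 2) = 9! / (2! * 7!)
= 362880 / (2 * 5040)
= 36


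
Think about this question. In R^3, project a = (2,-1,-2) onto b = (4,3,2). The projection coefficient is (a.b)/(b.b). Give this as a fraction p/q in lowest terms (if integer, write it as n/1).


Projection coefficient = (a . b) / (b . b)
a . b = 2*4 + (-1)*3 + (-2)*2
= 8 + (-3) + (-4) = 1
b . b = 4^2 + 3^2 + 2^2
= 16 + 9 + 4 = 29
Coefficient = 1/29
In lowest terms: 1/29


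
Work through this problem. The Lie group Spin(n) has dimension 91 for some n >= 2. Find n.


dim Spin(n) = dim so(n) = n(n-1)/2.
Solve n(n-1)/2 = 91, i.e. n^2 - n - 182 = 0.
Discriminant = 1 + 8*91 = 729
n = (1 + sqrt(729))/2 = (1 + 27)/2 = 14


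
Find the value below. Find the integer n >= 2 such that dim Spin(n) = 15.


dim Spin(n) = dim so(n) = n(n-1)/2.
Solve n(n-1)/2 = 15, i.e. n^2 - n - 30 = 0.
Discriminant = 1 + 8*15 = 121
n = (1 + sqrt(121))/2 = (1 + 11)/2 = 6


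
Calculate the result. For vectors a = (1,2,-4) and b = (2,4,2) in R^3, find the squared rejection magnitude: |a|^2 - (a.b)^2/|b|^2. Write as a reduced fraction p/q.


|a|^2 = 1^2 + 2^2 + (-4)^2 = 21
|b|^2 = 2^2 + 4^2 + 2^2 = 24
a . b = 1*2 + 2*4 + (-4)*2 = 2
(a.b)^2 = 2^2 = 4
|rej|^2 = 21 - 4/24
= (504 - 4)/24
= 500/24
In lowest terms: 125/6


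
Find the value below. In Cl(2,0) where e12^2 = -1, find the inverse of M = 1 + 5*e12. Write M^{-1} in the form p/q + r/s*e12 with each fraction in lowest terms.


M = 1 + 5*e12, where e12^2 = -1.
Since M commutes with its reverse ~M = a - b*e12, M * ~M = a^2 - b^2*e12^2 = a^2 + b^2.
So M^{-1} = ~M / (a^2 + b^2) = (a - b*e12)/(a^2 + b^2).
a^2 + b^2 = 1 + 25 = 26
Scalar part = 1/26 = 1/26
Bivector coeff = -5/26 = -5/26
M^{-1} = 1/26 - 5/26*e12


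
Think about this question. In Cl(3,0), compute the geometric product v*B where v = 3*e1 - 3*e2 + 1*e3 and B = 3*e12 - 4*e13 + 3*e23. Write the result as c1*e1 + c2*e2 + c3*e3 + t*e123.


vB has grade-1 (vector) and grade-3 (trivector) parts: vB = (v _| B) + (v ^ B).
Vector part <vB>_1:
  e1: -v2*b12 - v3*b13 = -(-3)*(3) - (1)*(-4) = 13
  e2: v1*b12 - v3*b23 = (3)*(3) - (1)*(3) = 6
  e3: v1*b13 + v2*b23 = (3)*(-4) + (-3)*(3) = -21
Trivector part <vB>_3:
  e123: v1*b23 - v2*b13 + v3*b12 = (3)*(3) - (-3)*(-4) + (1)*(3) = 0
vB = 13*e1 + 6*e2 - 21*e3 + 0*e123


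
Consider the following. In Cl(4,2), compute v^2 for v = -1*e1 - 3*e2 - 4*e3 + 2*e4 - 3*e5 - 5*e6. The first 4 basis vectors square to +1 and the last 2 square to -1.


v^2 = sum of c_i^2 * e_i^2
Positive signature terms (e_i^2 = +1): (-1)^2 + (-3)^2 + (-4)^2 + 2^2 = 30
Negative signature terms (e_j^2 = -1): (-3)^2 + (-5)^2 = 34
v^2 = 30 - 34 = -4


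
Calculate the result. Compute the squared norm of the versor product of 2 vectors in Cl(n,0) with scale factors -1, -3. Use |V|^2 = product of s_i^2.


Each vector v_i has |v_i|^2 = s_i^2
Squared scales: (-1)^2 = 1, (-3)^2 = 9
|V|^2 = 1 * 9
= 9


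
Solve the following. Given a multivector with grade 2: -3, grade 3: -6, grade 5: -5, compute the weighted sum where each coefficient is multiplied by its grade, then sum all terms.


Grade-weighted sum = sum of grade_k * coefficient_k
2*(-3) = -6
3*(-6) = -18
5*(-5) = -25
Total = -6 + (-18) + (-25) = -49


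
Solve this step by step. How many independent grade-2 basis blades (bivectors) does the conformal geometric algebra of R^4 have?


The conformal model of R^4 uses Cl(5,1) with m = 4 + 2 = 6 generators.
Number of grade-2 blades = C(m, 2) = C(6, 2)
= 6*5/2 = 15


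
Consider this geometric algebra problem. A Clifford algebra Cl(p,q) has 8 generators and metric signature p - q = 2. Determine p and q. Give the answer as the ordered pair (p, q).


We need p + q = 8 and p - q = 2.
Adding: 2p = 8 + 2 = 10, so p = 5.
Then q = 8 - 5 = 3.
(p, q) = (5, 3)


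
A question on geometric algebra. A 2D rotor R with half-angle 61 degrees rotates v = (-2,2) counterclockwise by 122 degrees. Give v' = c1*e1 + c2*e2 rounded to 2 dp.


Rotor R = cos(61deg) - sin(61deg)*e12
Rotation angle theta = 2 * 61 = 122 degrees
v' = R*v*~R rotates v by theta.
cos(122deg) = -0.5299, sin(122deg) = 0.8480
v'_1 = -2*cos(122deg) - 2*sin(122deg)
= -2*(-0.5299) - 2*0.8480
= -0.64
v'_2 = -2*sin(122deg) + 2*cos(122deg)
= -2*0.8480 + 2*(-0.5299)
= -2.76
v' = -0.64*e1 - 2.76*e2


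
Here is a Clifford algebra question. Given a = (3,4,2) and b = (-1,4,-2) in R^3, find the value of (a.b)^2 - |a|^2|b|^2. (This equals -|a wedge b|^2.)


a . b = 3*(-1) + 4*4 + 2*(-2)
= -3 + 16 + (-4) = 9
|a|^2 = 3^2 + 4^2 + 2^2 = 29
|b|^2 = (-1)^2 + 4^2 + (-2)^2 = 21
(a.b)^2 = 9^2 = 81
|a|^2 * |b|^2 = 29 * 21 = 609
Result = 81 - 609 = -528


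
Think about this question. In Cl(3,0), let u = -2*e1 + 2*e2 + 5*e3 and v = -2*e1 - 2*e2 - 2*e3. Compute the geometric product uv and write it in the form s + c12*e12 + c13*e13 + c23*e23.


In Cl(3,0): e_i^2 = 1, e_ie_j = -e_je_i for i != j.
Scalar part = u . v = (-2)*(-2) + 2*(-2) + 5*(-2)
= 4 + (-4) + (-10) = -10
e12 coeff = (-2)*(-2) - 2*(-2) = 4 - (-4) = 8
e13 coeff = (-2)*(-2) - 5*(-2) = 4 - (-10) = 14
e23 coeff = 2*(-2) - 5*(-2) = -4 - (-10) = 6
uv = -10 + 8*e12 + 14*e13 + 6*e23


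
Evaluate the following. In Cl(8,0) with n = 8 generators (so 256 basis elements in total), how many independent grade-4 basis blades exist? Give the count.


Number of grade-k basis blades in Cl(p,q) with n = p + q is C(n, k).
n = 8 + 0 = 8
C(8, 4) = 8! / (4! * 4!)
= 40320 / (24 * 24)
= 70


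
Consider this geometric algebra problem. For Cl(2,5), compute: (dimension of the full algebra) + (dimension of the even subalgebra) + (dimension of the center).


n = 2 + 5 = 7
Total dim = 2^7 = 128
Even subalgebra dim = 2^6 = 64
n is odd, so center dim = 2
Sum = 128 + 64 + 2 = 194


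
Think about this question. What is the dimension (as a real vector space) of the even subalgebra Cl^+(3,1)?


Even subalgebra dimension = 2^(n-1)
n = 3 + 1 = 4
2^(4 - 1) = 2^3 = 8
Verification: sum of C(4,k) for even k = 1 + 6 + 1 = 8
Result = 8


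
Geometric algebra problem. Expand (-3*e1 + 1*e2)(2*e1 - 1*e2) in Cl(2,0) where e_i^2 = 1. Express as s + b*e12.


Expand: (-3*e1 + 1*e2)(2*e1 - 1*e2)
= (-3)*2*e1e1 + (-3)*(-1)*e1e2 + 1*2*e2e1 + 1*(-1)*e2e2
Using e1^2 = e2^2 = 1, e2e1 = -e1e2:
Scalar part s = (-3)*2 + 1*(-1) = -6 + (-1) = -7
Bivector part b = (-3)*(-1) - 1*2 = 3 - 2 = 1
uv = -7 + 1*e12


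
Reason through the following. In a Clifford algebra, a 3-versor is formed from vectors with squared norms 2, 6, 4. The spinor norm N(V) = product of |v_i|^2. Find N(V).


Spinor norm N(V) = |v1|^2 * |v2|^2 * ... * |v3|^2
= 2 * 6 * 4
Running product: 2, 12, 48
N(V) = 48


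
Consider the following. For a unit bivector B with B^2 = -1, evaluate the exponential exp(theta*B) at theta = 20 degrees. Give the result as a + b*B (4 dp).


For a unit bivector B with B^2 = -1, the exponential series gives
e^(theta*B) = cos(theta) + sin(theta)*B (the GA analogue of Euler's formula).
theta = 20 degrees = 0.349066 rad
cos(20 deg) = 0.9397
sin(20 deg) = 0.3420
exp(theta*B) = 0.9397 + 0.3420*B


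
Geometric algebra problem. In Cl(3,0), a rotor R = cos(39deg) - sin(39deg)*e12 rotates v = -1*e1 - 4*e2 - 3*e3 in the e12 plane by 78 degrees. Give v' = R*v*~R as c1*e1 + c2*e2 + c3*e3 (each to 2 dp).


Rotor R = cos(39deg) - sin(39deg)*e12
Rotation angle theta = 2 * 39 = 78 degrees in the e12 plane (e1 -> e2).
The component perpendicular to the plane (e3) is invariant: v'_3 = v3 = -3.00
cos(78deg) = 0.2079, sin(78deg) = 0.9781
v'_1 = v1*cos(theta) - v2*sin(theta) = -1*0.2079 - (-4)*0.9781 = 3.70
v'_2 = v1*sin(theta) + v2*cos(theta) = -1*0.9781 + (-4)*0.2079 = -1.81
v' = 3.70*e1 - 1.81*e2 - 3.00*e3


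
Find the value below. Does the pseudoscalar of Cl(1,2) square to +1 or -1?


The pseudoscalar I = e1...e_n (product of all n generators) of Cl(p,q) satisfies I^2 = (-1)^(q + n(n-1)/2).
p = 1, q = 2, n = p + q = 3
n(n-1)/2 = 3 * 2 / 2 = 3
Exponent = q + n(n-1)/2 = 2 + 3 = 5
I^2 = (-1)^5 = -1


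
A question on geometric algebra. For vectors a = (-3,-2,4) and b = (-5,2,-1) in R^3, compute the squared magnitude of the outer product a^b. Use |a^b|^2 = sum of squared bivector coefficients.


a wedge b = (a1*b2 - a2*b1)*e12 + (a1*b3 - a3*b1)*e13 + (a2*b3 - a3*b2)*e23
e12 coeff: (-3)*2 - (-2)*(-5) = -6 - 10 = -16
e13 coeff: (-3)*(-1) - 4*(-5) = 3 - (-20) = 23
e23 coeff: (-2)*(-1) - 4*2 = 2 - 8 = -6
|a wedge b|^2 = (-16)^2 + 23^2 + (-6)^2
= 256 + 529 + 36
= 821


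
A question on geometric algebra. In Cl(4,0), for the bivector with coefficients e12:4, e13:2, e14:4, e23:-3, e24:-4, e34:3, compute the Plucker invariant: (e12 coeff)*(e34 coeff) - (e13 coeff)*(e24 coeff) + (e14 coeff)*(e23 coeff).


Plucker relation: af - be + cd
a*f = 4*3 = 12
b*e = 2*(-4) = -8
c*d = 4*(-3) = -12
af - be + cd = 12 - (-8) + (-12)
= 8


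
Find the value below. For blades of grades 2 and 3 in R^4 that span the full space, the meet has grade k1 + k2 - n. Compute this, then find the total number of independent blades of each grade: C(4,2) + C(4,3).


Meet grade = grade(A) + grade(B) - n
= 2 + 3 - 4 = 1
C(4,2) = 6
C(4,3) = 4
dim_A + dim_B = 6 + 4 = 10


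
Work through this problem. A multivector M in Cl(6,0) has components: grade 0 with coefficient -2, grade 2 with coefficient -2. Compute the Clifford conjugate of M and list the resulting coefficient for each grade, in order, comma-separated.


Clifford conjugate sign for grade k: (-1)^(k(k+1)/2)
Grade 0: (-1)^(0*1/2) = (-1)^0 = 1, coeff -2 -> -2
Grade 2: (-1)^(2*3/2) = (-1)^3 = -1, coeff -2 -> 2
Conjugated coefficients: -2, 2


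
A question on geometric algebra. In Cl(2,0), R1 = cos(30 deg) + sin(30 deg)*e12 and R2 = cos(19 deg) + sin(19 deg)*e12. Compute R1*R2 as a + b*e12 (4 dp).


Same-plane rotors commute and their half-angles add:
R1*R2 = cos(a1 + a2) + sin(a1 + a2)*e12.
a1 + a2 = 30 + 19 = 49 deg
cos(49 deg) = 0.6561
sin(49 deg) = 0.7547
R1*R2 = 0.6561 + 0.7547*e12


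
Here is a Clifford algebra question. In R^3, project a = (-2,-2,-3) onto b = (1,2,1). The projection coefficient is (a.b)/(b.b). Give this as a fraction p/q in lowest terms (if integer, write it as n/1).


Projection coefficient = (a . b) / (b . b)
a . b = (-2)*1 + (-2)*2 + (-3)*1
= -2 + (-4) + (-3) = -9
b . b = 1^2 + 2^2 + 1^2
= 1 + 4 + 1 = 6
Coefficient = -9/6
In lowest terms: -3/2


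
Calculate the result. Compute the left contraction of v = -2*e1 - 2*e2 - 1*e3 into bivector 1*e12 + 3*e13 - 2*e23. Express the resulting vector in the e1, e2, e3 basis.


Left contraction v _| B = <vB>_1 (grade-1 part of the geometric product vB).
Using e1_|e12 = e2, e2_|e12 = -e1, e1_|e13 = e3, e3_|e13 = -e1, e2_|e23 = e3, e3_|e23 = -e2:
e1 coeff: -v2*b12 - v3*b13 = -(-2)*(1) - (-1)*(3) = 5
e2 coeff: v1*b12 - v3*b23 = (-2)*(1) - (-1)*(-2) = -4
e3 coeff: v1*b13 + v2*b23 = (-2)*(3) + (-2)*(-2) = -2
v _| B = 5*e1 - 4*e2 - 2*e3


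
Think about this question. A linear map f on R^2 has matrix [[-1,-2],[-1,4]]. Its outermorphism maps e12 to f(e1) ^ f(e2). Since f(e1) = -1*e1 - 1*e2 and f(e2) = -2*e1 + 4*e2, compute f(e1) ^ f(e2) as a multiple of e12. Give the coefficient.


The outermorphism of a linear map f sends e1^e2 to f(e1)^f(e2).
f(e1) = -1*e1 - 1*e2
f(e2) = -2*e1 + 4*e2
f(e1) ^ f(e2) = (-1*e1 - 1*e2) ^ (-2*e1 + 4*e2)
= (-1)*4*e12 + (-1)*(-2)*e21
= (-4 - 2)*e12
= -6*e12
Coefficient = -6


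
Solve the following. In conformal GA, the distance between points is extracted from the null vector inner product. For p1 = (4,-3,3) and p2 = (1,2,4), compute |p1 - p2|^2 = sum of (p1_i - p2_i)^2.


p1 - p2 = (3, -5, -1)
|p1 - p2|^2 = 3^2 + (-5)^2 + (-1)^2
= 9 + 25 + 1
= 35


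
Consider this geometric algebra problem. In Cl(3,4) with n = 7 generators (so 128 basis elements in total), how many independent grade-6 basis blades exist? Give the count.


Number of grade-k basis blades in Cl(p,q) with n = p + q is C(n, k).
n = 3 + 4 = 7
C(7, 6) = 7! / (6! * 1!)
= 5040 / (720 * 1)
= 7


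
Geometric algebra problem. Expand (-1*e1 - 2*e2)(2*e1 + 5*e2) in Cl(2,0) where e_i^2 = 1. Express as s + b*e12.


Expand: (-1*e1 - 2*e2)(2*e1 + 5*e2)
= (-1)*2*e1e1 + (-1)*5*e1e2 + (-2)*2*e2e1 + (-2)*5*e2e2
Using e1^2 = e2^2 = 1, e2e1 = -e1e2:
Scalar part s = (-1)*2 + (-2)*5 = -2 + (-10) = -12
Bivector part b = (-1)*5 - (-2)*2 = -5 - (-4) = -1
uv = -12 - 1*e12


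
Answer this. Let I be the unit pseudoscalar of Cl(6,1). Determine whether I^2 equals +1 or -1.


The pseudoscalar I = e1...e_n (product of all n generators) of Cl(p,q) satisfies I^2 = (-1)^(q + n(n-1)/2).
p = 6, q = 1, n = p + q = 7
n(n-1)/2 = 7 * 6 / 2 = 21
Exponent = q + n(n-1)/2 = 1 + 21 = 22
I^2 = (-1)^22 = +1


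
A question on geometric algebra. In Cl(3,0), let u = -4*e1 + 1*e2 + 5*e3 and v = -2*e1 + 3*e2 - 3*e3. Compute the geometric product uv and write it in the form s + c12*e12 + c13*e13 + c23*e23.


In Cl(3,0): e_i^2 = 1, e_ie_j = -e_je_i for i != j.
Scalar part = u . v = (-4)*(-2) + 1*3 + 5*(-3)
= 8 + 3 + (-15) = -4
e12 coeff = (-4)*3 - 1*(-2) = -12 - (-2) = -10
e13 coeff = (-4)*(-3) - 5*(-2) = 12 - (-10) = 22
e23 coeff = 1*(-3) - 5*3 = -3 - 15 = -18
uv = -4 - 10*e12 + 22*e13 - 18*e23
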